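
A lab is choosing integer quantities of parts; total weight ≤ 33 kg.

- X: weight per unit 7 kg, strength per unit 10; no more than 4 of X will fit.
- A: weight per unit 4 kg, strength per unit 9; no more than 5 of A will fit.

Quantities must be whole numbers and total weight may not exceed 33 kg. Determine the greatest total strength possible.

3×X and 3×A: weight 33 ≤ 33, strength 3·10 + 3·9 = 57.
2×X and 4×A: weight 30 ≤ 33, strength 2·10 + 4·9 = 56.
Best is 57.

57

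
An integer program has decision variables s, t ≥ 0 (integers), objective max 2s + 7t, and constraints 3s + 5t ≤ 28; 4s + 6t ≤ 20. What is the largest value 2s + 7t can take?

21

(s,t)=(0,3): 3·0+5·3=15≤28, 4·0+6·3=18≤20, objective 21.
(s,t)=(1,2): 3·1+5·2=13≤28, 4·1+6·2=16≤20, objective 16.
(s,t)=(0,2): 3·0+5·2=10≤28, 4·0+6·2=12≤20, objective 14.
Maximum is 21 at (s,t)=(0,3).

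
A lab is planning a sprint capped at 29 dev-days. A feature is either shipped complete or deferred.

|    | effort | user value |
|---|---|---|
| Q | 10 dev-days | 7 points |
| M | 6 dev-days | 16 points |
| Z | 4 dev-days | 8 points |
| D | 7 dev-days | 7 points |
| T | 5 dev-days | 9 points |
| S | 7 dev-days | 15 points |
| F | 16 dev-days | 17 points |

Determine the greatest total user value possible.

55

Allowing fractional choices, the relaxed optimum would be about 55.4, but features are indivisible.
M + Z + D + T + S: effort 6 + 4 + 7 + 5 + 7 = 29 ≤ 29, user value 16 + 8 + 7 + 9 + 15 = 55.
M + Z + T + S: effort 6 + 4 + 5 + 7 = 22 ≤ 29, user value 16 + 8 + 9 + 15 = 48.
M + S + F: effort 6 + 7 + 16 = 29 ≤ 29, user value 16 + 15 + 17 = 48.
Best is M, Z, D, T, and S with total user value 55.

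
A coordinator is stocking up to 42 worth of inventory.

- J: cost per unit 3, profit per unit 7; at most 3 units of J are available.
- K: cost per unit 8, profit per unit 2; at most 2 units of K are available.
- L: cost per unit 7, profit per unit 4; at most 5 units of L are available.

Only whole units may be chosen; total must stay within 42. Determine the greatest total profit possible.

37

J has the best ratio (7/3); taking only J gives at most 3×7 = 21 (stopped by the supply cap of 3).
Mixing does better — 3×J and 4×L: cost 37 ≤ 42, profit 3·7 + 4·4 = 37.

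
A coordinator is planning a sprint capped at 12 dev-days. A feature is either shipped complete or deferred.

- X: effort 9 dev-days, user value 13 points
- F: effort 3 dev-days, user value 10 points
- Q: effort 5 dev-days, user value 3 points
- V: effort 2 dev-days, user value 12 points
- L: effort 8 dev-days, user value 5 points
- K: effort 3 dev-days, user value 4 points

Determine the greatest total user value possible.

26

Allowing fractional choices, the relaxed optimum would be about 32.1, but features are indivisible.
F + V + K: effort 3 + 2 + 3 = 8 ≤ 12, user value 10 + 12 + 4 = 26.
X + V: effort 9 + 2 = 11 ≤ 12, user value 13 + 12 = 25.
F + Q + V: effort 3 + 5 + 2 = 10 ≤ 12, user value 10 + 3 + 12 = 25.
Best is F, V, and K with total user value 26.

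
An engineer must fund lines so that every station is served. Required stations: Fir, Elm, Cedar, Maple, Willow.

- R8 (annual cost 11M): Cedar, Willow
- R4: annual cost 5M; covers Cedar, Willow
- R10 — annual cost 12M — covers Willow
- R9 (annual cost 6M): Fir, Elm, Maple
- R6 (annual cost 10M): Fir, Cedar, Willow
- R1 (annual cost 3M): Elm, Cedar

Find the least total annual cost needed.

11

The greedy cost-per-new-station heuristic would pick R1, R9, and R4 for 14, but a cheaper cover exists.
Choose R4 and R9: together they cover Fir, Elm, Cedar, Maple, Willow — every station.
Total annual cost: 5 + 6 = 11.
No cover costs less than 11.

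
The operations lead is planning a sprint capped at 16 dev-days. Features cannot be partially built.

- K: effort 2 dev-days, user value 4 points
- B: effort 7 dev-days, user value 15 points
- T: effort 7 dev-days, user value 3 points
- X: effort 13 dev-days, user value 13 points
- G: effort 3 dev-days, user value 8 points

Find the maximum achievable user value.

27

This is a 0-1 knapsack instance.
Take K, B, and G: effort 2 + 7 + 3 = 12 ≤ 16, user value 4 + 15 + 8 = 27.
No other feasible combination does better.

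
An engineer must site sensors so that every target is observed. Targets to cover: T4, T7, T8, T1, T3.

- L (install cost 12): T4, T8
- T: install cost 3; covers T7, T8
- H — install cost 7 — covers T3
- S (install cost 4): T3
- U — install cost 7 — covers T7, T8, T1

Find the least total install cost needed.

23

The greedy cost-per-new-target heuristic would pick T, S, U, and L for 26, but a cheaper cover exists.
Choose L, S, and U: together they cover T4, T7, T8, T1, T3 — every target.
Total install cost: 12 + 4 + 7 = 23.
No cover costs less than 23.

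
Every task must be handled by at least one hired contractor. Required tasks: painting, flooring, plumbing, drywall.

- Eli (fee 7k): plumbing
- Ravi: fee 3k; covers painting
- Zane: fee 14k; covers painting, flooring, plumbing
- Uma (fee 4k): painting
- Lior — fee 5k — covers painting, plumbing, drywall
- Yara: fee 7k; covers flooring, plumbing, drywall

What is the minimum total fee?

10

Choose Ravi and Yara: together they cover painting, flooring, plumbing, drywall — every task.
Total fee: 3 + 7 = 10.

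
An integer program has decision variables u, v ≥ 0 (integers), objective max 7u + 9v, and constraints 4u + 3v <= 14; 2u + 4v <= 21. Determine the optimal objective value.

(u,v)=(0,4) is feasible, giving 36.
(u,v)=(1,3) is feasible, giving 34.
(u,v)=(0,3) is feasible, giving 27.
No feasible integer point exceeds 36.

36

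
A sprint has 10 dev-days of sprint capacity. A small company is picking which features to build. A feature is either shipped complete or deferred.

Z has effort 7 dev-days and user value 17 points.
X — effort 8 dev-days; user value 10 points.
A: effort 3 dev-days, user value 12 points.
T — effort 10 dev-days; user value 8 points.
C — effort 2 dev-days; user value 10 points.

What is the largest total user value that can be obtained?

Take Z and A: effort 7 + 3 = 10 ≤ 10, user value 17 + 12 = 29.
No other feasible combination does better.

29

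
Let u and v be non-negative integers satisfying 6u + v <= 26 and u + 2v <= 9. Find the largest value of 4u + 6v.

30

The continuous relaxation peaks at (3.91, 2.55) with value 30.91; rounding to a feasible lattice point costs some objective.
(u,v)=(3,3): 6·3+1·3=21≤26, 1·3+2·3=9≤9, objective 30.
(u,v)=(4,2): 6·4+1·2=26≤26, 1·4+2·2=8≤9, objective 28.
(u,v)=(2,3): 6·2+1·3=15≤26, 1·2+2·3=8≤9, objective 26.
The best lattice point is (3,3), giving 30.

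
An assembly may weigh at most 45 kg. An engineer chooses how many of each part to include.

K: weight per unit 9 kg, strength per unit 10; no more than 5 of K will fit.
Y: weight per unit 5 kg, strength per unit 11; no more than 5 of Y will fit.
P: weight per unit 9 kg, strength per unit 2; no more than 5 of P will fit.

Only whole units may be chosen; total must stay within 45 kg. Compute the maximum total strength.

75

Y has the best ratio (11/5); taking only Y gives at most 5×11 = 55 (stopped by the supply cap of 5).
Mixing does better — 2×K and 5×Y: weight 43 ≤ 45, strength 2·10 + 5·11 = 75.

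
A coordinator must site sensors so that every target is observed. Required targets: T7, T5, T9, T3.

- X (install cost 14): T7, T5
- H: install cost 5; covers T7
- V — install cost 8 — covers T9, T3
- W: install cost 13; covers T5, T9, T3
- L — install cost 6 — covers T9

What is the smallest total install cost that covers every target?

18

The greedy cost-per-new-target heuristic would pick V, H, and W for 26, but a cheaper cover exists.
Choose H and W: together they cover T7, T5, T9, T3 — every target.
Total install cost: 5 + 13 = 18.
No cover costs less than 18.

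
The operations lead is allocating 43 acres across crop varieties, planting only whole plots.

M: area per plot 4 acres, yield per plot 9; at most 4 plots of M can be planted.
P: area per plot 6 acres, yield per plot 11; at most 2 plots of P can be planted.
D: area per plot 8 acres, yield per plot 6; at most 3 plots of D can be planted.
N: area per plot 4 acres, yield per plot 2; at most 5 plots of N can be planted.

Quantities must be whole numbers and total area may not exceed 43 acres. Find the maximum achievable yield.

66

4×M, 2×P, and 3×N: area 40 ≤ 43, yield 4·9 + 2·11 + 3·2 = 64.
4×M, 2×P, 1×D, and 1×N: area 40 ≤ 43, yield 4·9 + 2·11 + 1·6 + 1·2 = 66.
Best is 66.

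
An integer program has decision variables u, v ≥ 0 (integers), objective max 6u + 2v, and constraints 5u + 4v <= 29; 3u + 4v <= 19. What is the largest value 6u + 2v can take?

32

Relaxing integrality, the LP optimum is 34.80 at (u,v) = (5.8, 0), which is not an integer point.
(u,v)=(5,1): 5·5+4·1=29≤29, 3·5+4·1=19≤19, objective 32.
(u,v)=(5,0): 5·5+4·0=25≤29, 3·5+4·0=15≤19, objective 30.
Maximum is 32 at (u,v)=(5,1).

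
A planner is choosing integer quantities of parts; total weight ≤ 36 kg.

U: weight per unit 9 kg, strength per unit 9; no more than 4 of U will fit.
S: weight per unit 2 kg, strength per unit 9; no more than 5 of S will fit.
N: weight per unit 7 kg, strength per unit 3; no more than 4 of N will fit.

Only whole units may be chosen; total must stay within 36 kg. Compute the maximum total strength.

66

S has the best ratio (9/2); taking only S gives at most 5×9 = 45 (stopped by the supply cap of 5).
Mixing does better — 2×U, 5×S, and 1×N: weight 35 ≤ 36, strength 2·9 + 5·9 + 1·3 = 66.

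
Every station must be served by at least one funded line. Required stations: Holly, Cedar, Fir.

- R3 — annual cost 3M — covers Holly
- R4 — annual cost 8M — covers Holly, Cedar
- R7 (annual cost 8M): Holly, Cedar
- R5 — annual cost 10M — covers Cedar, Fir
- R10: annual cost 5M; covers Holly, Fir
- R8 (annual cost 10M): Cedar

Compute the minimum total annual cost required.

Choose R3 and R5: together they cover Holly, Cedar, Fir — every station.
Total annual cost: 3 + 10 = 13.
No cover costs less than 13.

13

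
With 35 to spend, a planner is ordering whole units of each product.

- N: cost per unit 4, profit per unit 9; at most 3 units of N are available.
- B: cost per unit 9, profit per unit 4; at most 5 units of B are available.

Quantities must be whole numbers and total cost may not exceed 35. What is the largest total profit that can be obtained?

35

This is a bounded integer knapsack.
N has the best ratio (9/4); taking only N gives at most 3×9 = 27 (stopped by the supply cap of 3).
Mixing does better — 3×N and 2×B: cost 30 ≤ 35, profit 3·9 + 2·4 = 35.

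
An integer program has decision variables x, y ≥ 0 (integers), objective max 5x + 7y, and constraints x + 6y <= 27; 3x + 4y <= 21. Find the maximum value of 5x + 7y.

36

Relaxing integrality, the LP optimum is 36.43 at (x,y) = (1.29, 4.29), which is not an integer point.
(x,y)=(3,3): 1·3+6·3=21≤27, 3·3+4·3=21≤21, objective 36.
(x,y)=(4,2): 1·4+6·2=16≤27, 3·4+4·2=20≤21, objective 34.
(x,y)=(1,4): 1·1+6·4=25≤27, 3·1+4·4=19≤21, objective 33.
(x,y)=(2,3): 1·2+6·3=20≤27, 3·2+4·3=18≤21, objective 31.
No feasible integer point exceeds 36.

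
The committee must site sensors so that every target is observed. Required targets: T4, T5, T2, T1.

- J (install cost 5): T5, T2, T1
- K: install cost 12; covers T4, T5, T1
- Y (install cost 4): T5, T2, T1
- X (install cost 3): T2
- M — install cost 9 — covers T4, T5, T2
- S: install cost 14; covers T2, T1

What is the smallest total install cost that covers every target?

13

Choose Y and M: together they cover T4, T5, T2, T1 — every target.
Total install cost: 4 + 9 = 13.
No cover costs less than 13.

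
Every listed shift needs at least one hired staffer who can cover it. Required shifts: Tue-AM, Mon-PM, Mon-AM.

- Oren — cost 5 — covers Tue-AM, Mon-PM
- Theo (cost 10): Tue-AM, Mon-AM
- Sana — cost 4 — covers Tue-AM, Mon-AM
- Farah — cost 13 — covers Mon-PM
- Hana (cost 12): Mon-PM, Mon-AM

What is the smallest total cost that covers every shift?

9

Choose Oren and Sana: together they cover Tue-AM, Mon-PM, Mon-AM — every shift.
Total cost: 5 + 4 = 9.
No cover costs less than 9.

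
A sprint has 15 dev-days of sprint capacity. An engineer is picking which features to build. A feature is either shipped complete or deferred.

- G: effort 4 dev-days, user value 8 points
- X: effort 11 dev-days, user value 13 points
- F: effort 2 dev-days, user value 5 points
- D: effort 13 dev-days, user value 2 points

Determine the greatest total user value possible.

G + F: effort 4 + 2 = 6 ≤ 15, user value 8 + 5 = 13.
G + X: effort 4 + 11 = 15 ≤ 15, user value 8 + 13 = 21.
X + F: effort 11 + 2 = 13 ≤ 15, user value 13 + 5 = 18.
Best is G and X with total user value 21.

21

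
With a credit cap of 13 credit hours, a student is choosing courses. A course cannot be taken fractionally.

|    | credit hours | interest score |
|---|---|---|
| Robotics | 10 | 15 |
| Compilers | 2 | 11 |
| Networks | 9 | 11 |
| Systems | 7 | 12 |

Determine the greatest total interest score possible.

This is a 0-1 knapsack instance.
Allowing fractional choices, the relaxed optimum would be about 29.0, but courses are indivisible.
Compilers + Networks: credit hours 2 + 9 = 11 ≤ 13, interest score 11 + 11 = 22.
Compilers + Systems: credit hours 2 + 7 = 9 ≤ 13, interest score 11 + 12 = 23.
Robotics + Compilers: credit hours 10 + 2 = 12 ≤ 13, interest score 15 + 11 = 26.
Best is Robotics and Compilers with total interest score 26.

26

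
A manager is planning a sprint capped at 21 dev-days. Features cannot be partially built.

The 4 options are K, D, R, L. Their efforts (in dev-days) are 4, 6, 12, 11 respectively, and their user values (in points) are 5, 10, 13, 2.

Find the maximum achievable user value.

23

Allowing fractional choices, the relaxed optimum would be about 26.9, but features are indivisible.
D + R: effort 6 + 12 = 18 ≤ 21, user value 10 + 13 = 23.
K + R: effort 4 + 12 = 16 ≤ 21, user value 5 + 13 = 18.
Best is D and R with total user value 23.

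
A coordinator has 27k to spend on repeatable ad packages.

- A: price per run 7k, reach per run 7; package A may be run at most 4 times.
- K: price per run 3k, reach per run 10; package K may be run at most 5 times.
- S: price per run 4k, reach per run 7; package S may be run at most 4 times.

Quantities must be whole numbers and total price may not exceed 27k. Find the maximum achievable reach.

This is a bounded integer knapsack.
K has the best ratio (10/3); taking only K gives at most 5×10 = 50 (stopped by the supply cap of 5).
Mixing does better — 5×K and 3×S: price 27 ≤ 27, reach 5·10 + 3·7 = 71.

71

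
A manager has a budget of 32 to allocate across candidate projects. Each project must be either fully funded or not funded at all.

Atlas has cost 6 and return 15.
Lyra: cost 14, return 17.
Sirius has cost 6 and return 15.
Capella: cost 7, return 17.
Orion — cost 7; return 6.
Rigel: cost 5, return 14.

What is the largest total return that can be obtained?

67

Treat it as a binary knapsack problem.
Allowing fractional choices, the relaxed optimum would be about 70.7, but projects are indivisible.
Atlas + Lyra + Capella + Rigel: cost 6 + 14 + 7 + 5 = 32 ≤ 32, return 15 + 17 + 17 + 14 = 63.
Lyra + Sirius + Capella + Rigel: cost 14 + 6 + 7 + 5 = 32 ≤ 32, return 17 + 15 + 17 + 14 = 63.
Atlas + Sirius + Capella + Orion + Rigel: cost 6 + 6 + 7 + 7 + 5 = 31 ≤ 32, return 15 + 15 + 17 + 6 + 14 = 67.
Best is Atlas, Sirius, Capella, Orion, and Rigel with total return 67.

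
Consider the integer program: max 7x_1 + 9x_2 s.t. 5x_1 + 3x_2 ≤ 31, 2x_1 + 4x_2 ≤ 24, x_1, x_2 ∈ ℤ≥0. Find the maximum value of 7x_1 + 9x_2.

(x_1,x_2)=(2,5): 5·2+3·5=25≤31, 2·2+4·5=24≤24, objective 59.
(x_1,x_2)=(3,4): 5·3+3·4=27≤31, 2·3+4·4=22≤24, objective 57.
(x_1,x_2)=(4,3): 5·4+3·3=29≤31, 2·4+4·3=20≤24, objective 55.
Maximum is 59 at (x_1,x_2)=(2,5).

59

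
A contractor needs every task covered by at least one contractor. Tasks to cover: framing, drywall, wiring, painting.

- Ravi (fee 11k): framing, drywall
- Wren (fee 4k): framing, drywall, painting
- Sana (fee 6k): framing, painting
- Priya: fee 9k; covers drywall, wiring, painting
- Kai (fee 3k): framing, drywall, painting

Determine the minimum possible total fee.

This is an integer covering problem.
Choose Priya and Kai: together they cover framing, drywall, wiring, painting — every task.
Total fee: 9 + 3 = 12.
No cover costs less than 12.

12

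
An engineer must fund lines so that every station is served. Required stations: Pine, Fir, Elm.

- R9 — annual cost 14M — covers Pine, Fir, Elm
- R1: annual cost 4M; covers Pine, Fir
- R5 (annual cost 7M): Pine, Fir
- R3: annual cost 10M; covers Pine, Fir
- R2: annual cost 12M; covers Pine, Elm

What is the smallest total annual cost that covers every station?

This is an integer covering problem.
The greedy cost-per-new-station heuristic would pick R1 and R2 for 16, but a cheaper cover exists.
R9 alone covers Pine, Fir, Elm — every station.
Total annual cost: 14.
No cover costs less than 14.

14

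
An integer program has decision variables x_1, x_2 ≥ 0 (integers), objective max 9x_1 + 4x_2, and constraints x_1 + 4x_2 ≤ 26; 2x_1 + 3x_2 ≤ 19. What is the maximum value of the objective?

81

(x_1,x_2)=(9,0) is feasible, giving 81.
(x_1,x_2)=(8,1) is feasible, giving 76.
(x_1,x_2)=(8,0) is feasible, giving 72.
Maximum is 81 at (x_1,x_2)=(9,0).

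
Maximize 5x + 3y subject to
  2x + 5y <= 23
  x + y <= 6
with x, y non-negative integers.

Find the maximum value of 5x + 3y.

(x,y)=(6,0): 2·6+5·0=12≤23, 1·6+1·0=6≤6, objective 30.
(x,y)=(5,1): 2·5+5·1=15≤23, 1·5+1·1=6≤6, objective 28.
(x,y)=(5,0): 2·5+5·0=10≤23, 1·5+1·0=5≤6, objective 25.
Maximum is 30 at (x,y)=(6,0).

30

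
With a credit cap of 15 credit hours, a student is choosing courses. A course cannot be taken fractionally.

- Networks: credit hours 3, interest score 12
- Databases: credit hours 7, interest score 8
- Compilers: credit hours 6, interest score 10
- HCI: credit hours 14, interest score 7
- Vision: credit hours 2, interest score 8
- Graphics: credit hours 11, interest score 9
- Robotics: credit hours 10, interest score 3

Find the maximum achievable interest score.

Allowing fractional choices, the relaxed optimum would be about 34.6, but courses are indivisible.
Networks + Compilers + Vision: credit hours 3 + 6 + 2 = 11 ≤ 15, interest score 12 + 10 + 8 = 30.
Networks + Databases + Vision: credit hours 3 + 7 + 2 = 12 ≤ 15, interest score 12 + 8 + 8 = 28.
Best is Networks, Compilers, and Vision with total interest score 30.

30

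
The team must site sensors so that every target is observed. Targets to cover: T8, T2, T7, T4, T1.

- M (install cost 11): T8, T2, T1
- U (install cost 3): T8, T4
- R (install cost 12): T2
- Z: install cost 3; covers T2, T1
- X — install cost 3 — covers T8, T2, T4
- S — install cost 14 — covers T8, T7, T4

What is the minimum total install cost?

17

The greedy cost-per-new-target heuristic would pick X, Z, and S for 20, but a cheaper cover exists.
Choose Z and S: together they cover T8, T2, T7, T4, T1 — every target.
Total install cost: 3 + 14 = 17.
No cover costs less than 17.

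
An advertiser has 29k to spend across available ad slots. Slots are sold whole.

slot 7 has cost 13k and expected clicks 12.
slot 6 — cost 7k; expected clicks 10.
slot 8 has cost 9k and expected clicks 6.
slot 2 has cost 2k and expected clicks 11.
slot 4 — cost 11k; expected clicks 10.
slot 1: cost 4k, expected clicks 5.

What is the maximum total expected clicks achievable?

38

Allowing fractional choices, the relaxed optimum would be about 40.7, but ad slots are indivisible.
slot 7 + slot 6 + slot 2 + slot 1: cost 13 + 7 + 2 + 4 = 26 ≤ 29, expected clicks 12 + 10 + 11 + 5 = 38.
slot 6 + slot 8 + slot 2 + slot 4: cost 7 + 9 + 2 + 11 = 29 ≤ 29, expected clicks 10 + 6 + 11 + 10 = 37.
slot 6 + slot 2 + slot 4 + slot 1: cost 7 + 2 + 11 + 4 = 24 ≤ 29, expected clicks 10 + 11 + 10 + 5 = 36.
Best is slot 7, slot 6, slot 2, and slot 1 with total expected clicks 38.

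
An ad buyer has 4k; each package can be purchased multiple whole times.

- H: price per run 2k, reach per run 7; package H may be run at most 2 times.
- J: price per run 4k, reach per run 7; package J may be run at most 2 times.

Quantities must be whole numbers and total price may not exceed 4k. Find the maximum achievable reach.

14

H has the best ratio (7/2); taking only H gives at most 2×7 = 14 (stopped by the price limit).
Optimal: 2×H: price 4 ≤ 4, reach 2·7 = 14.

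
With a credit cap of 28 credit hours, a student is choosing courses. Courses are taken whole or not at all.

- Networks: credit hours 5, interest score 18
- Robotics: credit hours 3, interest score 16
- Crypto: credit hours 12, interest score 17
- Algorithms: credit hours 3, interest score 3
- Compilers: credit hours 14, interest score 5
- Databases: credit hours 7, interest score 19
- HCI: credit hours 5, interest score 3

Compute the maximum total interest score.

70

This is a 0-1 knapsack instance.
Allowing fractional choices, the relaxed optimum would be about 71.0, but courses are indivisible.
Networks + Robotics + Crypto + Databases: credit hours 5 + 3 + 12 + 7 = 27 ≤ 28, interest score 18 + 16 + 17 + 19 = 70.
Networks + Crypto + Algorithms + Databases: credit hours 5 + 12 + 3 + 7 = 27 ≤ 28, interest score 18 + 17 + 3 + 19 = 57.
Networks + Robotics + Algorithms + Databases + HCI: credit hours 5 + 3 + 3 + 7 + 5 = 23 ≤ 28, interest score 18 + 16 + 3 + 19 + 3 = 59.
Best is Networks, Robotics, Crypto, and Databases with total interest score 70.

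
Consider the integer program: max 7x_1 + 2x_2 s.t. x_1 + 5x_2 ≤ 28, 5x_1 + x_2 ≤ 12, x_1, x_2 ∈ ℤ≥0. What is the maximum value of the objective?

(x_1,x_2)=(2,2) is feasible, giving 18.
(x_1,x_2)=(1,5) is feasible, giving 17.
(x_1,x_2)=(2,1) is feasible, giving 16.
(x_1,x_2)=(1,4) is feasible, giving 15.
Maximum is 18 at (x_1,x_2)=(2,2).

18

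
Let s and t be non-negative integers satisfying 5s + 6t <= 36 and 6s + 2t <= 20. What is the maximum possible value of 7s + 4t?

Relaxing integrality, the LP optimum is 30.77 at (s,t) = (1.85, 4.46), which is not an integer point.
(s,t)=(2,4): 5·2+6·4=34≤36, 6·2+2·4=20≤20, objective 30.
(s,t)=(1,5): 5·1+6·5=35≤36, 6·1+2·5=16≤20, objective 27.
The best lattice point is (2,4), giving 30.

30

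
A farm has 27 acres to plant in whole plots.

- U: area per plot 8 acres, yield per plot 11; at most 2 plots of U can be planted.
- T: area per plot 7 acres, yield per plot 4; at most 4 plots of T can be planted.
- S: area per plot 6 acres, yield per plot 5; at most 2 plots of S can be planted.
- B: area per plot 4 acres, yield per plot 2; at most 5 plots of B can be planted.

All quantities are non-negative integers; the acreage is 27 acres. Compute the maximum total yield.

29

2×U, 1×T, and 1×B: area 27 ≤ 27, yield 2·11 + 1·4 + 1·2 = 28.
2×U, 1×S, and 1×B: area 26 ≤ 27, yield 2·11 + 1·5 + 1·2 = 29.
Best is 29.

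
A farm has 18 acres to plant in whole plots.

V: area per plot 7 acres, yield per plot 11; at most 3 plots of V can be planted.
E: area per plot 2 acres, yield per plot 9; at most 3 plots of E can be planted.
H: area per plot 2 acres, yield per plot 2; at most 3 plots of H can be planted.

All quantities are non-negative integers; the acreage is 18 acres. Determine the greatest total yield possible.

Take 1×V, 3×E, and 2×H: area 17 ≤ 18, yield 1·11 + 3·9 + 2·2 = 42.
E has the best ratio (9/2) and is taken to its limit of 3; remaining capacity is filled optimally with the others.

42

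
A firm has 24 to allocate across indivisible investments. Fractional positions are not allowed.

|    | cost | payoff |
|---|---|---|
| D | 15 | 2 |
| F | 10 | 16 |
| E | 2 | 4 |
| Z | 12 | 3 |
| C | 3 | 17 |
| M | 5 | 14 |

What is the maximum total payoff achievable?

Take F, E, C, and M: cost 10 + 2 + 3 + 5 = 20 ≤ 24, payoff 16 + 4 + 17 + 14 = 51.
No other feasible combination does better.

51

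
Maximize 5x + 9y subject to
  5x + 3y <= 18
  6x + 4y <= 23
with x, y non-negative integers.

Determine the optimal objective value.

45

(x,y)=(0,5): 5·0+3·5=15≤18, 6·0+4·5=20≤23, objective 45.
(x,y)=(1,4): 5·1+3·4=17≤18, 6·1+4·4=22≤23, objective 41.
(x,y)=(0,4): 5·0+3·4=12≤18, 6·0+4·4=16≤23, objective 36.
No feasible integer point exceeds 45.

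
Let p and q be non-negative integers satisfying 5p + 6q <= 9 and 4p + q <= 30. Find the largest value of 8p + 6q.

8

Relaxing integrality, the LP optimum is 14.40 at (p,q) = (1.8, 0), which is not an integer point.
(p,q)=(1,0): 5·1+6·0=5≤9, 4·1+1·0=4≤30, objective 8.
(p,q)=(0,1): 5·0+6·1=6≤9, 4·0+1·1=1≤30, objective 6.
(p,q)=(0,0): 5·0+6·0=0≤9, 4·0+1·0=0≤30, objective 0.
The best lattice point is (1,0), giving 8.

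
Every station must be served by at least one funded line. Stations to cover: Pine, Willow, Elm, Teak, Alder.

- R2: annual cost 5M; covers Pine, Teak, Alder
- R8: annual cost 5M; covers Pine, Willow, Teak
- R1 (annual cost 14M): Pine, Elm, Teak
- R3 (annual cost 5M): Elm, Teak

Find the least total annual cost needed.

This is a weighted set-cover instance.
Choose R2, R8, and R3: together they cover Pine, Willow, Elm, Teak, Alder — every station.
Total annual cost: 5 + 5 + 5 = 15.

15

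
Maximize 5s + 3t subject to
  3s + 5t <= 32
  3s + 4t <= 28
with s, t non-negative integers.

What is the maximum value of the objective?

45

Relaxing integrality, the LP optimum is 46.67 at (s,t) = (9.33, 0), which is not an integer point.
(s,t)=(9,0): 3·9+5·0=27≤32, 3·9+4·0=27≤28, objective 45.
(s,t)=(8,1): 3·8+5·1=29≤32, 3·8+4·1=28≤28, objective 43.
(s,t)=(8,0): 3·8+5·0=24≤32, 3·8+4·0=24≤28, objective 40.
The best lattice point is (9,0), giving 45.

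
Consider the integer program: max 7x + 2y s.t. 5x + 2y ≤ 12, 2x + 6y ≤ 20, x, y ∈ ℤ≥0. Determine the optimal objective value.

(x,y)=(2,1): 5·2+2·1=12≤12, 2·2+6·1=10≤20, objective 16.
(x,y)=(2,0): 5·2+2·0=10≤12, 2·2+6·0=4≤20, objective 14.
The best lattice point is (2,1), giving 16.

16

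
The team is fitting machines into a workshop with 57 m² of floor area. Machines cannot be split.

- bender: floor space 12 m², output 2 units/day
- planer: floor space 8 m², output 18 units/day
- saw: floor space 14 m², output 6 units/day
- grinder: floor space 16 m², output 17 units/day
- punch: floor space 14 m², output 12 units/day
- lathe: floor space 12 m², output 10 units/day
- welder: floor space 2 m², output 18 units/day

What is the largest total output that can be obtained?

Allowing fractional choices, the relaxed optimum would be about 77.1, but machines are indivisible.
planer + grinder + punch + lathe + welder: floor space 8 + 16 + 14 + 12 + 2 = 52 ≤ 57, output 18 + 17 + 12 + 10 + 18 = 75.
planer + saw + grinder + punch + welder: floor space 8 + 14 + 16 + 14 + 2 = 54 ≤ 57, output 18 + 6 + 17 + 12 + 18 = 71.
Best is planer, grinder, punch, lathe, and welder with total output 75.

75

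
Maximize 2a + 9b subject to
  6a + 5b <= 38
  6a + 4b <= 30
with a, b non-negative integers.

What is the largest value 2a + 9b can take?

63

The continuous relaxation peaks at (0, 7.5) with value 67.50; rounding to a feasible lattice point costs some objective.
(a,b)=(0,7): 6·0+5·7=35≤38, 6·0+4·7=28≤30, objective 63.
(a,b)=(1,6): 6·1+5·6=36≤38, 6·1+4·6=30≤30, objective 56.
(a,b)=(0,6): 6·0+5·6=30≤38, 6·0+4·6=24≤30, objective 54.
Maximum is 63 at (a,b)=(0,7).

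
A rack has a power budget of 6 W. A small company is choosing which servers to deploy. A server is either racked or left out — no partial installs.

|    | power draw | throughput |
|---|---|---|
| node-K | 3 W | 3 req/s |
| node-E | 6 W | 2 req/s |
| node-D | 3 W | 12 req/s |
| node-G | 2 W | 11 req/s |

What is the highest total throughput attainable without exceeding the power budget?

Take node-D and node-G: power draw 3 + 2 = 5 ≤ 6, throughput 12 + 11 = 23.
No other feasible combination does better.

23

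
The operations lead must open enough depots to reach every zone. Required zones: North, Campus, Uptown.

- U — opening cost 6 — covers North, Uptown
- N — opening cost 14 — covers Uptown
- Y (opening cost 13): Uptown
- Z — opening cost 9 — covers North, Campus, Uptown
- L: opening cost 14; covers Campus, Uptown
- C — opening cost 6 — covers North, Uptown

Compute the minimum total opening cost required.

9

The greedy cost-per-new-zone heuristic would pick U and Z for 15, but a cheaper cover exists.
Z alone covers North, Campus, Uptown — every zone.
Total opening cost: 9.
No cover costs less than 9.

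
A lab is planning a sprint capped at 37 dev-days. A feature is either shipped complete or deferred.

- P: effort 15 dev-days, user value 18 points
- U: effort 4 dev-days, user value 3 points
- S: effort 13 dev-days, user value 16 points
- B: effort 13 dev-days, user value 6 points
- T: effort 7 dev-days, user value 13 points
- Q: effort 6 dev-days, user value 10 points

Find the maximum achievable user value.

Treat it as a binary knapsack problem.
P + U + T + Q: effort 15 + 4 + 7 + 6 = 32 ≤ 37, user value 18 + 3 + 13 + 10 = 44.
P + S + T: effort 15 + 13 + 7 = 35 ≤ 37, user value 18 + 16 + 13 = 47.
Best is P, S, and T with total user value 47.

47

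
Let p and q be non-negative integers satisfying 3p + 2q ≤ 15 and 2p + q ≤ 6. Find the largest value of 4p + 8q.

48

(p,q)=(0,6): 3·0+2·6=12≤15, 2·0+1·6=6≤6, objective 48.
(p,q)=(0,5): 3·0+2·5=10≤15, 2·0+1·5=5≤6, objective 40.
The best lattice point is (0,6), giving 48.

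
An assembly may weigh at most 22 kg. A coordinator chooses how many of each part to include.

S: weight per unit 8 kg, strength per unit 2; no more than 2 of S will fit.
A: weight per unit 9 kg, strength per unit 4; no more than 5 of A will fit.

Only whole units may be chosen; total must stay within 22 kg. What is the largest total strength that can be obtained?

This is a bounded integer knapsack.
2×A: weight 18 ≤ 22, strength 2·4 = 8.
1×S and 1×A: weight 17 ≤ 22, strength 1·2 + 1·4 = 6.
Best is 8.

8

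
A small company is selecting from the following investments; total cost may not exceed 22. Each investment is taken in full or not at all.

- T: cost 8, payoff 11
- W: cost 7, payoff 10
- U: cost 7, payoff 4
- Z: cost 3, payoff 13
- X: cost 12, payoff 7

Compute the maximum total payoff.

Allowing fractional choices, the relaxed optimum would be about 36.3, but investments are indivisible.
W + Z + X: cost 7 + 3 + 12 = 22 ≤ 22, payoff 10 + 13 + 7 = 30.
T + U + Z: cost 8 + 7 + 3 = 18 ≤ 22, payoff 11 + 4 + 13 = 28.
T + W + Z: cost 8 + 7 + 3 = 18 ≤ 22, payoff 11 + 10 + 13 = 34.
Best is T, W, and Z with total payoff 34.

34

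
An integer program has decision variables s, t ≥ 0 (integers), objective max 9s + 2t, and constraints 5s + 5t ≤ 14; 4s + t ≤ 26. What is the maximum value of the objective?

The continuous relaxation peaks at (2.8, 0) with value 25.20; rounding to a feasible lattice point costs some objective.
(s,t)=(2,0): 5·2+5·0=10≤14, 4·2+1·0=8≤26, objective 18.
(s,t)=(1,1): 5·1+5·1=10≤14, 4·1+1·1=5≤26, objective 11.
(s,t)=(1,0): 5·1+5·0=5≤14, 4·1+1·0=4≤26, objective 9.
The best lattice point is (2,0), giving 18.

18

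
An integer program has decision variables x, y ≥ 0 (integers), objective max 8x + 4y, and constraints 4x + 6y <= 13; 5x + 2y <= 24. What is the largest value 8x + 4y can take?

The continuous relaxation peaks at (3.25, 0) with value 26.00; rounding to a feasible lattice point costs some objective.
(x,y)=(3,0): 4·3+6·0=12≤13, 5·3+2·0=15≤24, objective 24.
(x,y)=(2,0): 4·2+6·0=8≤13, 5·2+2·0=10≤24, objective 16.
The best lattice point is (3,0), giving 24.

24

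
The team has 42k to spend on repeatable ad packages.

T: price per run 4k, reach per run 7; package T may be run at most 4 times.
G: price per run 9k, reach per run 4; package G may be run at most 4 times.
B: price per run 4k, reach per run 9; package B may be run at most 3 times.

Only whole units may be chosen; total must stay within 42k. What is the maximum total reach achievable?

59

B has the best ratio (9/4); taking only B gives at most 3×9 = 27 (stopped by the supply cap of 3).
Mixing does better — 4×T, 1×G, and 3×B: price 37 ≤ 42, reach 4·7 + 1·4 + 3·9 = 59.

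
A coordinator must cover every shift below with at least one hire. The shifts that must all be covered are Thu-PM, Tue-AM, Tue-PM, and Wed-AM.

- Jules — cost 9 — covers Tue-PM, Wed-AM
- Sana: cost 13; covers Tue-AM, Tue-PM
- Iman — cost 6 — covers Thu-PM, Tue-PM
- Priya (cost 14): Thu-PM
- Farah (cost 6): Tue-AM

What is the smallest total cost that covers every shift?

This is a weighted set-cover instance.
Choose Jules, Iman, and Farah: together they cover Thu-PM, Tue-AM, Tue-PM, Wed-AM — every shift.
Total cost: 9 + 6 + 6 = 21.

21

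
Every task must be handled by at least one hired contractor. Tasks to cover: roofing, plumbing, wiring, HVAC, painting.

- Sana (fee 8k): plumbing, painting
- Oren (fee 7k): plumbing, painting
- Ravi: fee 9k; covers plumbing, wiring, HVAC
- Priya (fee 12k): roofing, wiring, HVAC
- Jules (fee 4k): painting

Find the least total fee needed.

19

This is a weighted set-cover instance.
Choose Oren and Priya: together they cover roofing, plumbing, wiring, HVAC, painting — every task.
Total fee: 7 + 12 = 19.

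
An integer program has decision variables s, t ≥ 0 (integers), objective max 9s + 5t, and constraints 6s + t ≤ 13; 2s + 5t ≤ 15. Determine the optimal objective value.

The continuous relaxation peaks at (1.79, 2.29) with value 27.50; rounding to a feasible lattice point costs some objective.
(s,t)=(2,1): 6·2+1·1=13≤13, 2·2+5·1=9≤15, objective 23.
(s,t)=(1,2): 6·1+1·2=8≤13, 2·1+5·2=12≤15, objective 19.
(s,t)=(2,0): 6·2+1·0=12≤13, 2·2+5·0=4≤15, objective 18.
The best lattice point is (2,1), giving 23.

23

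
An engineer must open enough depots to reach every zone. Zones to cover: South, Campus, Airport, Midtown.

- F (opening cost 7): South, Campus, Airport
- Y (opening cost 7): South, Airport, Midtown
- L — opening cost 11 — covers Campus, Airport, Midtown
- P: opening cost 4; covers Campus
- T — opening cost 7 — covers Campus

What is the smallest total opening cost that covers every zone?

The greedy cost-per-new-zone heuristic would pick F and Y for 14, but a cheaper cover exists.
Choose Y and P: together they cover South, Campus, Airport, Midtown — every zone.
Total opening cost: 7 + 4 = 11.
No cover costs less than 11.

11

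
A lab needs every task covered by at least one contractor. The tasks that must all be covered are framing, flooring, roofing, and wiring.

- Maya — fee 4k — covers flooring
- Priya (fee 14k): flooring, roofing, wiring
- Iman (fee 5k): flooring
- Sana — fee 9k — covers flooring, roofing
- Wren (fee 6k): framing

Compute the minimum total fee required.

20

Choose Priya and Wren: together they cover framing, flooring, roofing, wiring — every task.
Total fee: 14 + 6 = 20.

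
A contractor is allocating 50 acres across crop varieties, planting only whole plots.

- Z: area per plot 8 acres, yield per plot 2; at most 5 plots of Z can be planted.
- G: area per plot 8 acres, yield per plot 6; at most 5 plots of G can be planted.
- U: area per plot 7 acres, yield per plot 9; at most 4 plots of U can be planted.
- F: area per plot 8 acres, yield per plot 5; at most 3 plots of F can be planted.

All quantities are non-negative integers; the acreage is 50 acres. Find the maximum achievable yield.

2×G and 4×U: area 44 ≤ 50, yield 2·6 + 4·9 = 48.
1×G, 4×U, and 1×F: area 44 ≤ 50, yield 1·6 + 4·9 + 1·5 = 47.
Best is 48.

48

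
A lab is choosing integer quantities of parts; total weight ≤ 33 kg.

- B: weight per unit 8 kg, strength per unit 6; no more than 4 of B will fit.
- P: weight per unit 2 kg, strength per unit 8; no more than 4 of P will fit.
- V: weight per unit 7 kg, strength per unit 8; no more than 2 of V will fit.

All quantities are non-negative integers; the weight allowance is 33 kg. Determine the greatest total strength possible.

This is a bounded integer knapsack.
Take 1×B, 4×P, and 2×V: weight 30 ≤ 33, strength 1·6 + 4·8 + 2·8 = 54.
P has the best ratio (8/2) and is taken to its limit of 4; remaining capacity is filled optimally with the others.

54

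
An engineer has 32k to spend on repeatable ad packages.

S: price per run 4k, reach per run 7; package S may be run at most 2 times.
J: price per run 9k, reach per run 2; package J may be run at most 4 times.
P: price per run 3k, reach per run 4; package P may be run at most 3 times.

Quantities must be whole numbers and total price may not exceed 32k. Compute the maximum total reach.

This is a bounded integer knapsack.
Take 2×S, 1×J, and 3×P: price 26 ≤ 32, reach 2·7 + 1·2 + 3·4 = 28.
S has the best ratio (7/4) and is taken to its limit of 2; remaining capacity is filled optimally with the others.

28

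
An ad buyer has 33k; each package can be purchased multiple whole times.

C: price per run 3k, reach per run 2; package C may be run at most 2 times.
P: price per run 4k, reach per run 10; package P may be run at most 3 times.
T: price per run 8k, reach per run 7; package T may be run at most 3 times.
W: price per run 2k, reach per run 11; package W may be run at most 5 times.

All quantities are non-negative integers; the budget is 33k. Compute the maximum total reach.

94

W has the best ratio (11/2); taking only W gives at most 5×11 = 55 (stopped by the supply cap of 5).
Mixing does better — 1×C, 3×P, 1×T, and 5×W: price 33 ≤ 33, reach 1·2 + 3·10 + 1·7 + 5·11 = 94.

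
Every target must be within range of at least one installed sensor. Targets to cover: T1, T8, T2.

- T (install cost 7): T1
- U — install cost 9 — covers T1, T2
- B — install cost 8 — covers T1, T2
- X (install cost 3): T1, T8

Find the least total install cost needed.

11

This is an integer covering problem.
Choose B and X: together they cover T1, T8, T2 — every target.
Total install cost: 8 + 3 = 11.
No cover costs less than 11.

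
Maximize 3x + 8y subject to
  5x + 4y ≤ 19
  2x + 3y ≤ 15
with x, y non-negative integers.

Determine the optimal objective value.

32

The continuous relaxation peaks at (0, 4.75) with value 38.00; rounding to a feasible lattice point costs some objective.
(x,y)=(0,4): 5·0+4·4=16≤19, 2·0+3·4=12≤15, objective 32.
(x,y)=(1,3): 5·1+4·3=17≤19, 2·1+3·3=11≤15, objective 27.
(x,y)=(0,3): 5·0+4·3=12≤19, 2·0+3·3=9≤15, objective 24.
The best lattice point is (0,4), giving 32.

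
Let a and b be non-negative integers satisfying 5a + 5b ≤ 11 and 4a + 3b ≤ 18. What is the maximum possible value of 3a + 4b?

(a,b)=(0,2): 5·0+5·2=10≤11, 4·0+3·2=6≤18, objective 8.
(a,b)=(1,1): 5·1+5·1=10≤11, 4·1+3·1=7≤18, objective 7.
Maximum is 8 at (a,b)=(0,2).

8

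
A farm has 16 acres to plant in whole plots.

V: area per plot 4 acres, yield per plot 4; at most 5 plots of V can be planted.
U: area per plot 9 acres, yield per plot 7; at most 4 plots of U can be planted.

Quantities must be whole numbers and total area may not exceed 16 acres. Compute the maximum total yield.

16

Take 4×V: area 16 ≤ 16, yield 4·4 = 16.
No other integer combination yields more.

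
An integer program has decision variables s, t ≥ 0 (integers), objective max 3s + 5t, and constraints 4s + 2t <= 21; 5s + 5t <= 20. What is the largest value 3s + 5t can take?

20

(s,t)=(0,4): 4·0+2·4=8≤21, 5·0+5·4=20≤20, objective 20.
(s,t)=(1,3): 4·1+2·3=10≤21, 5·1+5·3=20≤20, objective 18.
(s,t)=(0,3): 4·0+2·3=6≤21, 5·0+5·3=15≤20, objective 15.
No feasible integer point exceeds 20.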